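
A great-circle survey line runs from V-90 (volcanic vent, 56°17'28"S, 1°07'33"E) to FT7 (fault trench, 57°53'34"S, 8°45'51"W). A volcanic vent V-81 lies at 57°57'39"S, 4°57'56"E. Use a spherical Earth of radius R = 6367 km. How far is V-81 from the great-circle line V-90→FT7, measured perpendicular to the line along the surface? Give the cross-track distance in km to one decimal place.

259.5 km

V-90: φ = -56.29111°, λ = +1.12583°
FT7: φ = -57.89278°, λ = -8.76417°
V-81: φ = -57.96083°, λ = +4.96556°
δ₁₃ = central angle V-90→V-81 = 0.046598 rad  (haversine)
θ₁₃ = bearing V-90→V-81 = 130.301°,  θ₁₂ = bearing V-90→FT7 = 249.286°
dₓₜ = R·arcsin(sin δ₁₃ · sin(θ₁₃ − θ₁₂)) = 6367·arcsin(0.04658·sin(-118.985°)) = -259.505 km
|dₓₜ| = 259.505 km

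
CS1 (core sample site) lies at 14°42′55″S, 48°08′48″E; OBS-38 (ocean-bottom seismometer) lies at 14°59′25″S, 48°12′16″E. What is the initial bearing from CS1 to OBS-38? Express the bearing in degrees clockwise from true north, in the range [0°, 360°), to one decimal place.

168.5°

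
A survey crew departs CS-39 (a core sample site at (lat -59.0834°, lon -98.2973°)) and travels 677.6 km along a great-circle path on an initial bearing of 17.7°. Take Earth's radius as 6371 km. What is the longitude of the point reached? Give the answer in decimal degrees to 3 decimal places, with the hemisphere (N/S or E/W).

95.206°W

δ = d/R = 677.6/6371 = 0.106357 rad
φ₂ = arcsin(sin φ₁ cos δ + cos φ₁ sin δ cos θ)
   = arcsin(-0.85792·0.99435 + 0.51379·0.10616·0.95266) = -53.23606°
λ₂ = λ₁ + atan2(sin θ sin δ cos φ₁, cos δ − sin φ₁ sin φ₂) = -95.20613°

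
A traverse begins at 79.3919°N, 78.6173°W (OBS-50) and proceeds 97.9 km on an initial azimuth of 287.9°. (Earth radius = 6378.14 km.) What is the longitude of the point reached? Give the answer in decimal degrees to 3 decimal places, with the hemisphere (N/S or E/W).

δ = d/R = 97.9/6378.14 = 0.015349 rad
φ₂ = arcsin(sin φ₁ cos δ + cos φ₁ sin δ cos θ)
   = arcsin(0.98291·0.99988 + 0.18409·0.01535·0.30736) = 79.62877°
λ₂ = λ₁ + atan2(sin θ sin δ cos φ₁, cos δ − sin φ₁ sin φ₂) = -83.27091°

83.271°W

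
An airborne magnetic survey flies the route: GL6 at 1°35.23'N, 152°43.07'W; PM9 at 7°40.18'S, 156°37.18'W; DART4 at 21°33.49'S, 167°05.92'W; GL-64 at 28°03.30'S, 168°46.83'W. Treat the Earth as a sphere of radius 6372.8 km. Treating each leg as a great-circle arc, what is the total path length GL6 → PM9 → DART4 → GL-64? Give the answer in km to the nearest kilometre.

3770 km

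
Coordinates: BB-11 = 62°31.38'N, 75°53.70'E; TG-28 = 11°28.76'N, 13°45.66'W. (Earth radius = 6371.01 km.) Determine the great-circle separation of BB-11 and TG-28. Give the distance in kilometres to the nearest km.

8859 km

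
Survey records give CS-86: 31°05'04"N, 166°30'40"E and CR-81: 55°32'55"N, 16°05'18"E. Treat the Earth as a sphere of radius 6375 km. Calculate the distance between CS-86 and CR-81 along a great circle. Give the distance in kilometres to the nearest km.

9986 km

CS-86: φ = +31.08444°, λ = +166.51111°
CR-81: φ = +55.54861°, λ = +16.08833°
Δφ = 24.4642°,  Δλ = -150.4228°
a = sin²(Δφ/2) + cos φ₁ cos φ₂ sin²(Δλ/2) = 0.497800
c = 2·arcsin(√a) = 1.566395 rad = 89.7478°
d = R·c = 6375 × 1.566395 = 9985.8 km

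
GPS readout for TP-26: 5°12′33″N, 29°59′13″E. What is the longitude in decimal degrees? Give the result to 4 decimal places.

29° + 59′/60 + 13″/3600 = 29 + 0.98333 + 0.00361 = 29.9869°

29.9869°E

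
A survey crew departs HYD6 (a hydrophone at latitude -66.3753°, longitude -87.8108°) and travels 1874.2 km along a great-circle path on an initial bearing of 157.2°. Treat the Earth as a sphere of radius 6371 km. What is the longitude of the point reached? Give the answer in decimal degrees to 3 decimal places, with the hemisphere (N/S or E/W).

δ = d/R = 1874.2/6371 = 0.294177 rad
φ₂ = arcsin(sin φ₁ cos δ + cos φ₁ sin δ cos θ)
   = arcsin(-0.91619·0.95704 + 0.40074·0.28995·-0.92186) = -79.72049°
λ₂ = λ₁ + atan2(sin θ sin δ cos φ₁, cos δ − sin φ₁ sin φ₂) = -48.78661°

48.787°W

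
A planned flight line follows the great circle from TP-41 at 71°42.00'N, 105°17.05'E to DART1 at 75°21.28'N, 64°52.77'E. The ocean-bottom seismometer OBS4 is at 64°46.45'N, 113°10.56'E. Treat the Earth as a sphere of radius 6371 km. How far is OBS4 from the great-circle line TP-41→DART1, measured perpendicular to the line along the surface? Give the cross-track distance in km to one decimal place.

TP-41: φ = +71.70000°, λ = +105.28417°
DART1: φ = +75.35467°, λ = +64.87950°
OBS4: φ = +64.77417°, λ = +113.17600°
δ₁₃ = central angle TP-41→OBS4 = 0.130970 rad  (haversine)
θ₁₃ = bearing TP-41→OBS4 = 153.380°,  θ₁₂ = bearing TP-41→DART1 = 306.439°
dₓₜ = R·arcsin(sin δ₁₃ · sin(θ₁₃ − θ₁₂)) = 6371·arcsin(0.13060·sin(-153.059°)) = -377.184 km
|dₓₜ| = 377.184 km

377.2 km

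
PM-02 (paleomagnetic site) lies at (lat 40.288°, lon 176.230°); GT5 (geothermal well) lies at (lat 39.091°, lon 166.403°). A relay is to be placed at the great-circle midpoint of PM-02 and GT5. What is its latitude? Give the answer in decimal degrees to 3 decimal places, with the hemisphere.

39.793°N

Bx = cos φ₂ cos Δλ = 0.764758,  By = cos φ₂ sin Δλ = -0.132468
φₘ = atan2(sin φ₁ + sin φ₂, √((cos φ₁ + Bx)² + By²)) = 39.79319°
λₘ = λ₁ + atan2(By, cos φ₁ + Bx) = 171.27380°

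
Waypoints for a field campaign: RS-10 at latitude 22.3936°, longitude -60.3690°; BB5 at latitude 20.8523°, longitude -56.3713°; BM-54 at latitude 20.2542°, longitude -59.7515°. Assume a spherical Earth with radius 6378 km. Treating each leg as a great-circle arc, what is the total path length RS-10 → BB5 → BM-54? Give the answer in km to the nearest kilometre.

RS-10→BB5: c = 0.070216 rad, d = 447.84 km
BB5→BM-54: c = 0.056217 rad, d = 358.55 km
Total = 447.84 + 358.55 = 806.39 km

806 km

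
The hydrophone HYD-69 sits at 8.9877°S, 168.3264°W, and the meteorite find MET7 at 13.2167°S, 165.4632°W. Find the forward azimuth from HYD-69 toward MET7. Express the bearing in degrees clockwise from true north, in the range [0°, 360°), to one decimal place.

Δλ = 2.8632°
y = sin Δλ · cos φ₂ = 0.048628
x = cos φ₁ sin φ₂ − sin φ₁ cos φ₂ cos Δλ = -0.073933
θ = atan2(y, x) = 146.6656° → 146.6656° (mod 360°)

146.7°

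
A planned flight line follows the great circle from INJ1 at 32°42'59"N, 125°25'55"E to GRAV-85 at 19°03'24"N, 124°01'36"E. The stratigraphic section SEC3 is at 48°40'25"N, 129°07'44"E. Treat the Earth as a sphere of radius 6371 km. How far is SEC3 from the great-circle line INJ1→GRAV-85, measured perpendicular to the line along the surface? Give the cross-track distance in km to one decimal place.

INJ1: φ = +32.71639°, λ = +125.43194°
GRAV-85: φ = +19.05667°, λ = +124.02667°
SEC3: φ = +48.67361°, λ = +129.12889°
δ₁₃ = central angle INJ1→SEC3 = 0.282681 rad  (haversine)
θ₁₃ = bearing INJ1→SEC3 = 8.780°,  θ₁₂ = bearing INJ1→GRAV-85 = 185.610°
dₓₜ = R·arcsin(sin δ₁₃ · sin(θ₁₃ − θ₁₂)) = 6371·arcsin(0.27893·sin(-176.829°)) = -98.300 km
|dₓₜ| = 98.300 km

98.3 km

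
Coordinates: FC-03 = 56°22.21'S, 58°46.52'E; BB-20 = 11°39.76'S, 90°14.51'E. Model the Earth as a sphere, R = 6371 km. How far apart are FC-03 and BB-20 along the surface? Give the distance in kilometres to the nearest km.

FC-03: φ = -56.37017°, λ = +58.77533°
BB-20: φ = -11.66267°, λ = +90.24183°
Δφ = 44.7075°,  Δλ = 31.4665°
a = sin²(Δφ/2) + cos φ₁ cos φ₂ sin²(Δλ/2) = 0.184527
c = 2·arcsin(√a) = 0.888024 rad = 50.8800°
d = R·c = 6371 × 0.888024 = 5657.6 km

5658 km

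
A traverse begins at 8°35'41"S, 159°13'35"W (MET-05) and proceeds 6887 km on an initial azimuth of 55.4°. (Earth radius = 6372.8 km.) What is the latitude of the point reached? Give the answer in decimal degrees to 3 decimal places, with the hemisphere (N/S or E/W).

MET-05: φ = -8.59472°, λ = -159.22639°
δ = d/R = 6887/6372.8 = 1.080687 rad
φ₂ = arcsin(sin φ₁ cos δ + cos φ₁ sin δ cos θ)
   = arcsin(-0.14944·0.47072 + 0.98877·0.88228·0.56784) = 25.15224°
λ₂ = λ₁ + atan2(sin θ sin δ cos φ₁, cos δ − sin φ₁ sin φ₂) = -105.87497°

25.152°N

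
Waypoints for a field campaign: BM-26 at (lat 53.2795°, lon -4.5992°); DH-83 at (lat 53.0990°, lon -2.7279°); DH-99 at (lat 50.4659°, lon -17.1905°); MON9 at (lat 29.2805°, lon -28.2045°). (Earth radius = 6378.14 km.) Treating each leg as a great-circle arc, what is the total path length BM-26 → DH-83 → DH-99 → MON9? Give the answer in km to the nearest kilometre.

BM-26→DH-83: c = 0.019821 rad, d = 126.42 km
DH-83→DH-99: c = 0.162458 rad, d = 1036.18 km
DH-99→MON9: c = 0.397093 rad, d = 2532.71 km
Total = 126.42 + 1036.18 + 2532.71 = 3695.31 km

3695 km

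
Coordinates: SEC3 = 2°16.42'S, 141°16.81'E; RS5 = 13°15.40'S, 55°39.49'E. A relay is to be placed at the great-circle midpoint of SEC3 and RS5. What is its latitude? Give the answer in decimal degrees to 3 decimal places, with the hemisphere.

10.529°S

SEC3: φ = -2.27367°, λ = +141.28017°
RS5: φ = -13.25667°, λ = +55.65817°
Bx = cos φ₂ cos Δλ = 0.074302,  By = cos φ₂ sin Δλ = -0.970512
φₘ = atan2(sin φ₁ + sin φ₂, √((cos φ₁ + Bx)² + By²)) = -10.52937°
λₘ = λ₁ + atan2(By, cos φ₁ + Bx) = 99.16497°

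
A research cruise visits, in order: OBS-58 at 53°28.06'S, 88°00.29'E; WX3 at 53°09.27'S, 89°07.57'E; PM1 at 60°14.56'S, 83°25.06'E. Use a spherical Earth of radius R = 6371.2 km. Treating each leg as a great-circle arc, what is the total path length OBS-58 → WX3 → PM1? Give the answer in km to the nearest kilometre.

943 km

OBS-58: φ = -53.46767°, λ = +88.00483°
WX3: φ = -53.15450°, λ = +89.12617°
PM1: φ = -60.24267°, λ = +83.41767°
OBS-58→WX3: c = 0.012907 rad, d = 82.23 km
WX3→PM1: c = 0.135148 rad, d = 861.05 km
Total = 82.23 + 861.05 = 943.29 km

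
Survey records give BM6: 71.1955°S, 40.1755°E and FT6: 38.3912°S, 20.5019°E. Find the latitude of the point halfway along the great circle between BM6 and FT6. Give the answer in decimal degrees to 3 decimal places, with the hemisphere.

55.122°S

Bx = cos φ₂ cos Δλ = 0.738036,  By = cos φ₂ sin Δλ = -0.263871
φₘ = atan2(sin φ₁ + sin φ₂, √((cos φ₁ + Bx)² + By²)) = -55.12199°
λₘ = λ₁ + atan2(By, cos φ₁ + Bx) = 26.20144°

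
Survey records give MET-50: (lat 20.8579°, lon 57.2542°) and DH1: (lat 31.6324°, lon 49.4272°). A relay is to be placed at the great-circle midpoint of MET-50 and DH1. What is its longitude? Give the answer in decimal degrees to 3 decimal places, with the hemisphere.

Bx = cos φ₂ cos Δλ = 0.843498,  By = cos φ₂ sin Δλ = -0.115950
φₘ = atan2(sin φ₁ + sin φ₂, √((cos φ₁ + Bx)² + By²)) = 26.29812°
λₘ = λ₁ + atan2(By, cos φ₁ + Bx) = 53.52294°

53.523°E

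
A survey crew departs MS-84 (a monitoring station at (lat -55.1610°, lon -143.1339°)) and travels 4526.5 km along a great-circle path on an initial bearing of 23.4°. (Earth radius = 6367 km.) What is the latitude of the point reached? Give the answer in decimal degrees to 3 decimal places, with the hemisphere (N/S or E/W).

16.249°S

δ = d/R = 4526.5/6367 = 0.710931 rad
φ₂ = arcsin(sin φ₁ cos δ + cos φ₁ sin δ cos θ)
   = arcsin(-0.82076·0.75775 + 0.57127·0.65254·0.91775) = -16.24924°
λ₂ = λ₁ + atan2(sin θ sin δ cos φ₁, cos δ − sin φ₁ sin φ₂) = -127.47333°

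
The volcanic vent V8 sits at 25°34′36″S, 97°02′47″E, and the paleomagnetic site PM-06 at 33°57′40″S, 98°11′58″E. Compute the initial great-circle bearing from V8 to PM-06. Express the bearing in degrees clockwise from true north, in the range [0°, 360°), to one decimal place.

173.5°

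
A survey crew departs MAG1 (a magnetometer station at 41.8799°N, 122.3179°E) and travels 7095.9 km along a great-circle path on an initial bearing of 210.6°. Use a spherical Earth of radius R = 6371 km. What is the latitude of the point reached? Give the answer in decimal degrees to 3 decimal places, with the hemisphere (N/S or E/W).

δ = d/R = 7095.9/6371 = 1.113781 rad
φ₂ = arcsin(sin φ₁ cos δ + cos φ₁ sin δ cos θ)
   = arcsin(0.66757·0.44127 + 0.74455·0.89737·-0.86074) = -16.29078°
λ₂ = λ₁ + atan2(sin θ sin δ cos φ₁, cos δ − sin φ₁ sin φ₂) = 93.89942°

16.291°S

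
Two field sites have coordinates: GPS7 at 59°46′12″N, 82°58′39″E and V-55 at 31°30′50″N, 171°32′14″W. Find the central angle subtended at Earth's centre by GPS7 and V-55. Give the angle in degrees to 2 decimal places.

GPS7: φ = +59.77000°, λ = +82.97750°
V-55: φ = +31.51389°, λ = -171.53722°
Δφ = -28.2561°,  Δλ = 105.4853°
a = sin²(Δφ/2) + cos φ₁ cos φ₂ sin²(Δλ/2) = 0.331487
c = 2·arcsin(√a) = 1.227040 rad = 70.3042°

70.30°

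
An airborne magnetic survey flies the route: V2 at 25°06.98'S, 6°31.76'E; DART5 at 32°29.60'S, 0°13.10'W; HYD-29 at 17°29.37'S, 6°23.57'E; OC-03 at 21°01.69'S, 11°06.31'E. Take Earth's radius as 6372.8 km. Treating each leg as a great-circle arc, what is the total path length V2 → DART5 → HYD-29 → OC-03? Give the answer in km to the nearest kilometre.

3479 km

V2: φ = -25.11633°, λ = +6.52933°
DART5: φ = -32.49333°, λ = -0.21833°
HYD-29: φ = -17.48950°, λ = +6.39283°
OC-03: φ = -21.02817°, λ = +11.10517°
V2→DART5: c = 0.164912 rad, d = 1050.95 km
DART5→HYD-29: c = 0.281790 rad, d = 1795.79 km
HYD-29→OC-03: c = 0.099196 rad, d = 632.16 km
Total = 1050.95 + 1795.79 + 632.16 = 3478.90 km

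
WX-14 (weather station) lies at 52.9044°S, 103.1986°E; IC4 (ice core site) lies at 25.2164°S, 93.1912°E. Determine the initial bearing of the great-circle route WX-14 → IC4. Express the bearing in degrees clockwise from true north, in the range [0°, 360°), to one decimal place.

340.9°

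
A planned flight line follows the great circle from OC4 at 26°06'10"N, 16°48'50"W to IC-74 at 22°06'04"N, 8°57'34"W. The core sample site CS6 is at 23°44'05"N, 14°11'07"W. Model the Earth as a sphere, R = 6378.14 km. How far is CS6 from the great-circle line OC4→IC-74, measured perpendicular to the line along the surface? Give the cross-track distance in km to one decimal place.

OC4: φ = +26.10278°, λ = -16.81389°
IC-74: φ = +22.10111°, λ = -8.95944°
CS6: φ = +23.73472°, λ = -14.18528°
δ₁₃ = central angle OC4→CS6 = 0.058642 rad  (haversine)
θ₁₃ = bearing OC4→CS6 = 134.248°,  θ₁₂ = bearing OC4→IC-74 = 117.518°
dₓₜ = R·arcsin(sin δ₁₃ · sin(θ₁₃ − θ₁₂)) = 6378.14·arcsin(0.05861·sin(16.730°)) = 107.614 km
|dₓₜ| = 107.614 km

107.6 km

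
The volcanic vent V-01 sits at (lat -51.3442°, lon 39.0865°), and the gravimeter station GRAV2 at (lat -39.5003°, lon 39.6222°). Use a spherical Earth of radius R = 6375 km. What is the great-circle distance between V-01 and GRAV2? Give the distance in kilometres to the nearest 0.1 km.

Δφ = 11.8439°,  Δλ = 0.5357°
a = sin²(Δφ/2) + cos φ₁ cos φ₂ sin²(Δλ/2) = 0.010655
c = 2·arcsin(√a) = 0.206818 rad = 11.8498°
d = R·c = 6375 × 0.206818 = 1318.5 km

1318.5 km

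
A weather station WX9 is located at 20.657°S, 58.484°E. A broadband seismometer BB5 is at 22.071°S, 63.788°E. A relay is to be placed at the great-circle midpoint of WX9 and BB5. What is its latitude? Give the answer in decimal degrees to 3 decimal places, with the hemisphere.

Bx = cos φ₂ cos Δλ = 0.922751,  By = cos φ₂ sin Δλ = 0.085666
φₘ = atan2(sin φ₁ + sin φ₂, √((cos φ₁ + Bx)² + By²)) = -21.38484°
λₘ = λ₁ + atan2(By, cos φ₁ + Bx) = 61.12319°

21.385°S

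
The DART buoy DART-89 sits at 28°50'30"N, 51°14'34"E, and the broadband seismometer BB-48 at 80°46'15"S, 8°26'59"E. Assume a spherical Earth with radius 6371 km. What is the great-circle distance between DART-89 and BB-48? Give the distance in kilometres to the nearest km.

DART-89: φ = +28.84167°, λ = +51.24278°
BB-48: φ = -80.77083°, λ = +8.44972°
Δφ = -109.6125°,  Δλ = -42.7931°
a = sin²(Δφ/2) + cos φ₁ cos φ₂ sin²(Δλ/2) = 0.686527
c = 2·arcsin(√a) = 1.953094 rad = 111.9041°
d = R·c = 6371 × 1.953094 = 12443.2 km

12443 km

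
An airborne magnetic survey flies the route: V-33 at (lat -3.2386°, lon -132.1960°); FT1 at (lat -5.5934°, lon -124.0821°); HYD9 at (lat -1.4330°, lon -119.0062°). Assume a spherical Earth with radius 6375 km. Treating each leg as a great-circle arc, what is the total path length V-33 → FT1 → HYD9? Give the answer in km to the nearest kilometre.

V-33→FT1: c = 0.147043 rad, d = 937.40 km
FT1→HYD9: c = 0.114403 rad, d = 729.32 km
Total = 937.40 + 729.32 = 1666.72 km

1667 km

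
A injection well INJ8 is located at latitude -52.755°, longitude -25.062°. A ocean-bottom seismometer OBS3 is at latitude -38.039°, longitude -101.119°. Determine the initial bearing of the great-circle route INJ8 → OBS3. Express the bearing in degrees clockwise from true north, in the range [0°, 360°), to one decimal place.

253.8°

Δλ = -76.0570°
y = sin Δλ · cos φ₂ = -0.764386
x = cos φ₁ sin φ₂ − sin φ₁ cos φ₂ cos Δλ = -0.221866
θ = atan2(y, x) = -106.1856° → 253.8144° (mod 360°)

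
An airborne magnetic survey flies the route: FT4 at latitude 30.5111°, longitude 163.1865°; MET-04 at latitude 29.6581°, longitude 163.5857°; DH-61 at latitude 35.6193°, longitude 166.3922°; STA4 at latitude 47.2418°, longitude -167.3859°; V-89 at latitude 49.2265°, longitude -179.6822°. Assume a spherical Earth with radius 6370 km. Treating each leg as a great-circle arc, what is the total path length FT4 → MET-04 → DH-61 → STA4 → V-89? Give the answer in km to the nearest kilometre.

FT4→MET-04: c = 0.016062 rad, d = 102.31 km
MET-04→DH-61: c = 0.111905 rad, d = 712.83 km
DH-61→STA4: c = 0.395766 rad, d = 2521.03 km
STA4→V-89: c = 0.146905 rad, d = 935.79 km
Total = 102.31 + 712.83 + 2521.03 + 935.79 = 4271.97 km

4272 km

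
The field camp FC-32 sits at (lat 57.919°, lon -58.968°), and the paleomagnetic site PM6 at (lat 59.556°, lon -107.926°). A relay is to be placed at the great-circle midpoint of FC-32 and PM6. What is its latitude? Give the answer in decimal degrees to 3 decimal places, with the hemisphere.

Bx = cos φ₂ cos Δλ = 0.332703,  By = cos φ₂ sin Δλ = -0.382165
φₘ = atan2(sin φ₁ + sin φ₂, √((cos φ₁ + Bx)² + By²)) = 61.07612°
λₘ = λ₁ + atan2(By, cos φ₁ + Bx) = -82.83318°

61.076°N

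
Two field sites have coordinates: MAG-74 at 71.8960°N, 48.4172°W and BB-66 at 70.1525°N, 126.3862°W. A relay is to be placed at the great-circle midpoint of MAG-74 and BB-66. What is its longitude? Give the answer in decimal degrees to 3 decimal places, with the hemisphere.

89.453°W

Bx = cos φ₂ cos Δλ = 0.070769,  By = cos φ₂ sin Δλ = -0.332060
φₘ = atan2(sin φ₁ + sin φ₂, √((cos φ₁ + Bx)² + By²)) = 75.02643°
λₘ = λ₁ + atan2(By, cos φ₁ + Bx) = -89.45284°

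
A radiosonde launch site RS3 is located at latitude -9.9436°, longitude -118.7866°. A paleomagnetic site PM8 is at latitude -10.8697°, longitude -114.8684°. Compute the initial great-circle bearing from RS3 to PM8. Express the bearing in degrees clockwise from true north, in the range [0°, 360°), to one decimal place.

Δλ = 3.9182°
y = sin Δλ · cos φ₂ = 0.067106
x = cos φ₁ sin φ₂ − sin φ₁ cos φ₂ cos Δλ = -0.016559
θ = atan2(y, x) = 103.8614° → 103.8614° (mod 360°)

103.9°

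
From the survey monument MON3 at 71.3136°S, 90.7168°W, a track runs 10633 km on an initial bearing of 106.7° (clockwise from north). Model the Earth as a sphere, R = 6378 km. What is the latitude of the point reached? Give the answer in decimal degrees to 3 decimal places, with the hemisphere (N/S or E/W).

0.030°S

δ = d/R = 10633/6378 = 1.667137 rad
φ₂ = arcsin(sin φ₁ cos δ + cos φ₁ sin δ cos θ)
   = arcsin(-0.94729·-0.09619 + 0.32039·0.99536·-0.28736) = -0.02973°
λ₂ = λ₁ + atan2(sin θ sin δ cos φ₁, cos δ − sin φ₁ sin φ₂) = 16.84709°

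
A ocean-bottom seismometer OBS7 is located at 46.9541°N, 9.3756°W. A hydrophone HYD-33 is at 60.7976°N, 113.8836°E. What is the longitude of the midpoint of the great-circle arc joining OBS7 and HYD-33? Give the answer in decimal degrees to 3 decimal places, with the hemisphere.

Bx = cos φ₂ cos Δλ = -0.267576,  By = cos φ₂ sin Δλ = 0.407978
φₘ = atan2(sin φ₁ + sin φ₂, √((cos φ₁ + Bx)² + By²)) = 70.05497°
λₘ = λ₁ + atan2(By, cos φ₁ + Bx) = 35.13496°

35.135°E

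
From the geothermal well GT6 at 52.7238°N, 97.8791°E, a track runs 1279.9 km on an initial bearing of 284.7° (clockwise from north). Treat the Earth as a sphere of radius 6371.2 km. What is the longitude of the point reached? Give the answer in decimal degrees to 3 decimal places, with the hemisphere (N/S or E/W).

δ = d/R = 1279.9/6371.2 = 0.200888 rad
φ₂ = arcsin(sin φ₁ cos δ + cos φ₁ sin δ cos θ)
   = arcsin(0.79573·0.97989 + 0.60566·0.19954·0.25376) = 54.13408°
λ₂ = λ₁ + atan2(sin θ sin δ cos φ₁, cos δ − sin φ₁ sin φ₂) = 78.64506°

78.645°E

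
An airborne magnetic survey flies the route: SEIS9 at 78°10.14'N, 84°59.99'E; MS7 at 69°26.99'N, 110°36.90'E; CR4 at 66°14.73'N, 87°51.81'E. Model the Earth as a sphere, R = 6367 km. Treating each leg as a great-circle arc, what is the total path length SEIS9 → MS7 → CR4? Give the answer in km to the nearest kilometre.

SEIS9: φ = +78.16900°, λ = +84.99983°
MS7: φ = +69.44983°, λ = +110.61500°
CR4: φ = +66.24550°, λ = +87.86350°
SEIS9→MS7: c = 0.193330 rad, d = 1230.93 km
MS7→CR4: c = 0.158695 rad, d = 1010.41 km
Total = 1230.93 + 1010.41 = 2241.34 km

2241 km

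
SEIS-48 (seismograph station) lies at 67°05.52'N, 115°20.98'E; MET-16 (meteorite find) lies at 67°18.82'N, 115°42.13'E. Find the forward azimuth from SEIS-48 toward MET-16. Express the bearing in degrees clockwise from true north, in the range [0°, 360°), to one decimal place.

31.5°

SEIS-48: φ = +67.09200°, λ = +115.34967°
MET-16: φ = +67.31367°, λ = +115.70217°
Δλ = 0.3525°
y = sin Δλ · cos φ₂ = 0.002373
x = cos φ₁ sin φ₂ − sin φ₁ cos φ₂ cos Δλ = 0.003876
θ = atan2(y, x) = 31.4775° → 31.4775° (mod 360°)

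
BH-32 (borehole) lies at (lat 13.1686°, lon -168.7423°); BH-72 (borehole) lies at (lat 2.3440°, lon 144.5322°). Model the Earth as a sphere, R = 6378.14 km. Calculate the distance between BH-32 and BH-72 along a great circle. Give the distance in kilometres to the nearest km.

Δφ = -10.8246°,  Δλ = -46.7255°
a = sin²(Δφ/2) + cos φ₁ cos φ₂ sin²(Δλ/2) = 0.161886
c = 2·arcsin(√a) = 0.828167 rad = 47.4504°
d = R·c = 6378.14 × 0.828167 = 5282.2 km

5282 km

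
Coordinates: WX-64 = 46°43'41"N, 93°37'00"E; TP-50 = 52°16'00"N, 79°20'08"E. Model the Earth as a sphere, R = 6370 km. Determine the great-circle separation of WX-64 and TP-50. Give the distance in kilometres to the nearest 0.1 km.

1198.0 km

WX-64: φ = +46.72806°, λ = +93.61667°
TP-50: φ = +52.26667°, λ = +79.33556°
Δφ = 5.5386°,  Δλ = -14.2811°
a = sin²(Δφ/2) + cos φ₁ cos φ₂ sin²(Δλ/2) = 0.008816
c = 2·arcsin(√a) = 0.188065 rad = 10.7753°
d = R·c = 6370 × 0.188065 = 1198.0 km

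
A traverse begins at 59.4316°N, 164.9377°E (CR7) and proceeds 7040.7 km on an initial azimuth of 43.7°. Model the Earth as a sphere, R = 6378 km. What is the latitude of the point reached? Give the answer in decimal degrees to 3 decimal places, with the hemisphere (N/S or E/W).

δ = d/R = 7040.7/6378 = 1.103904 rad
φ₂ = arcsin(sin φ₁ cos δ + cos φ₁ sin δ cos θ)
   = arcsin(0.86102·0.45011 + 0.50857·0.89297·0.72297) = 45.71560°
λ₂ = λ₁ + atan2(sin θ sin δ cos φ₁, cos δ − sin φ₁ sin φ₂) = -77.14039°

45.716°N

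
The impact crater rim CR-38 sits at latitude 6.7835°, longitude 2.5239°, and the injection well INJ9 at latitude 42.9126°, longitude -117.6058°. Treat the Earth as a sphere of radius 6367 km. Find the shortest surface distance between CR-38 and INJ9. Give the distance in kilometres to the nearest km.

Δφ = 36.1291°,  Δλ = -120.1297°
a = sin²(Δφ/2) + cos φ₁ cos φ₂ sin²(Δλ/2) = 0.642317
c = 2·arcsin(√a) = 1.859420 rad = 106.5369°
d = R·c = 6367 × 1.859420 = 11838.9 km

11839 km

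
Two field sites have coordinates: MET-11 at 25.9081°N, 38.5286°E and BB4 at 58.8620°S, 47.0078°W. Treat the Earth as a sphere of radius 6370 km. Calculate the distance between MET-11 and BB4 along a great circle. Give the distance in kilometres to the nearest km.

12201 km

Δφ = -84.7701°,  Δλ = -85.5364°
a = sin²(Δφ/2) + cos φ₁ cos φ₂ sin²(Δλ/2) = 0.668890
c = 2·arcsin(√a) = 1.915353 rad = 109.7416°
d = R·c = 6370 × 1.915353 = 12200.8 km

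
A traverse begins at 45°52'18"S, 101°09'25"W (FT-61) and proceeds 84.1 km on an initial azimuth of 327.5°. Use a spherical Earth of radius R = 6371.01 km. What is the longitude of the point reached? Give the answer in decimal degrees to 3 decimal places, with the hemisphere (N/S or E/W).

FT-61: φ = -45.87167°, λ = -101.15694°
δ = d/R = 84.1/6371.01 = 0.013200 rad
φ₂ = arcsin(sin φ₁ cos δ + cos φ₁ sin δ cos θ)
   = arcsin(-0.71778·0.99991 + 0.69627·0.01320·0.84339) = -45.23232°
λ₂ = λ₁ + atan2(sin θ sin δ cos φ₁, cos δ − sin φ₁ sin φ₂) = -101.73398°

101.734°W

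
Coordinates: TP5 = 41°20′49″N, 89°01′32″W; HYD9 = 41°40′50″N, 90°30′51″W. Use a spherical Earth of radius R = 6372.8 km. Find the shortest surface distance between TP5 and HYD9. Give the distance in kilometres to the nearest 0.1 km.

129.4 km

TP5: φ = +41.34694°, λ = -89.02556°
HYD9: φ = +41.68056°, λ = -90.51417°
Δφ = 0.3336°,  Δλ = -1.4886°
a = sin²(Δφ/2) + cos φ₁ cos φ₂ sin²(Δλ/2) = 0.000103
c = 2·arcsin(√a) = 0.020307 rad = 1.1635°
d = R·c = 6372.8 × 0.020307 = 129.4 km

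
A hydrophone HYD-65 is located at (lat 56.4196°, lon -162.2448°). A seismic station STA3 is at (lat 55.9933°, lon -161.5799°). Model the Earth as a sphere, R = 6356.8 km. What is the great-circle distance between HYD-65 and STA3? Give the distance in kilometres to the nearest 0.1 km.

62.6 km

Δφ = -0.4263°,  Δλ = 0.6649°
a = sin²(Δφ/2) + cos φ₁ cos φ₂ sin²(Δλ/2) = 0.000024
c = 2·arcsin(√a) = 0.009850 rad = 0.5644°
d = R·c = 6356.8 × 0.009850 = 62.6 km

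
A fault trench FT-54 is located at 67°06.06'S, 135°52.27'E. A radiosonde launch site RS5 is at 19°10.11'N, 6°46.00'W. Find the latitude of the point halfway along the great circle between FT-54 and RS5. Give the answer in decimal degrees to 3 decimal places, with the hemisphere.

41.177°S

FT-54: φ = -67.10100°, λ = +135.87117°
RS5: φ = +19.16850°, λ = -6.76667°
Bx = cos φ₂ cos Δλ = -0.750749,  By = cos φ₂ sin Δλ = -0.573206
φₘ = atan2(sin φ₁ + sin φ₂, √((cos φ₁ + Bx)² + By²)) = -41.17689°
λₘ = λ₁ + atan2(By, cos φ₁ + Bx) = 13.62296°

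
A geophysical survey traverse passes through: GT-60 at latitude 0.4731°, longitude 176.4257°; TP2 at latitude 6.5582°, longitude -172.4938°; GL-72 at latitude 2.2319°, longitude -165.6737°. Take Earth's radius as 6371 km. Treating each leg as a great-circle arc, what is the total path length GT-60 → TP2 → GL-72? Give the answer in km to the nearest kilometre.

2299 km

GT-60→TP2: c = 0.220234 rad, d = 1403.11 km
TP2→GL-72: c = 0.140642 rad, d = 896.03 km
Total = 1403.11 + 896.03 = 2299.15 km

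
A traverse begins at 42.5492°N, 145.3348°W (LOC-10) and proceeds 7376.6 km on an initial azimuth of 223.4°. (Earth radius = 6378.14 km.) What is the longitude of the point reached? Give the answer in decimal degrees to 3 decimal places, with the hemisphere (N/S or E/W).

δ = d/R = 7376.6/6378.14 = 1.156544 rad
φ₂ = arcsin(sin φ₁ cos δ + cos φ₁ sin δ cos θ)
   = arcsin(0.67622·0.40251 + 0.73670·0.91542·-0.72657) = -12.58030°
λ₂ = λ₁ + atan2(sin θ sin δ cos φ₁, cos δ − sin φ₁ sin φ₂) = 174.54120°

174.541°E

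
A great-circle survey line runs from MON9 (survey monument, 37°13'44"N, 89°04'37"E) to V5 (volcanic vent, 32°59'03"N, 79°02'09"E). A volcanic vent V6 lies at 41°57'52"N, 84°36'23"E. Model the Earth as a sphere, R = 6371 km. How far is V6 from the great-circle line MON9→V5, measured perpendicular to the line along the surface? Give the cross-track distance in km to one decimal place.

MON9: φ = +37.22889°, λ = +89.07694°
V5: φ = +32.98417°, λ = +79.03583°
V6: φ = +41.96444°, λ = +84.60639°
δ₁₃ = central angle MON9→V6 = 0.102171 rad  (haversine)
θ₁₃ = bearing MON9→V6 = 325.371°,  θ₁₂ = bearing MON9→V5 = 245.632°
dₓₜ = R·arcsin(sin δ₁₃ · sin(θ₁₃ − θ₁₂)) = 6371·arcsin(0.10199·sin(79.739°)) = 640.486 km
|dₓₜ| = 640.486 km

640.5 km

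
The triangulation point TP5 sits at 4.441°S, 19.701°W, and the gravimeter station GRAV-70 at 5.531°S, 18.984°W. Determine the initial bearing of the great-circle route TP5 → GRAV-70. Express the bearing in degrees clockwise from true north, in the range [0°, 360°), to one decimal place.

Δλ = 0.7170°
y = sin Δλ · cos φ₂ = 0.012455
x = cos φ₁ sin φ₂ − sin φ₁ cos φ₂ cos Δλ = -0.019029
θ = atan2(y, x) = 146.7932° → 146.7932° (mod 360°)

146.8°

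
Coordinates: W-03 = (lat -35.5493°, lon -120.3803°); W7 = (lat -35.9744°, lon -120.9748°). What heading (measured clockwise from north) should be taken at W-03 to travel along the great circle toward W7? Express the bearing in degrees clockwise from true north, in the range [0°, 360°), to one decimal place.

Δλ = -0.5945°
y = sin Δλ · cos φ₂ = -0.008397
x = cos φ₁ sin φ₂ − sin φ₁ cos φ₂ cos Δλ = -0.007445
θ = atan2(y, x) = -131.5600° → 228.4400° (mod 360°)

228.4°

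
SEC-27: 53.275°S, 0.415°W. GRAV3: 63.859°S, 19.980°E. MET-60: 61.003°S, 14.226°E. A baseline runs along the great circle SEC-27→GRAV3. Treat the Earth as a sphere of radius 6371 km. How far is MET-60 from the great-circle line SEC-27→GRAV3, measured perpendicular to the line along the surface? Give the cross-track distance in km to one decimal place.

65.4 km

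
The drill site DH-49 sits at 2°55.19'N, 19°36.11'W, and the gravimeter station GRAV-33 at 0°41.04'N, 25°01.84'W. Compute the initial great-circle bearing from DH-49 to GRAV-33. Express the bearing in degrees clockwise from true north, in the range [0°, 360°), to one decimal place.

DH-49: φ = +2.91983°, λ = -19.60183°
GRAV-33: φ = +0.68400°, λ = -25.03067°
Δλ = -5.4288°
y = sin Δλ · cos φ₂ = -0.094603
x = cos φ₁ sin φ₂ − sin φ₁ cos φ₂ cos Δλ = -0.038784
θ = atan2(y, x) = -112.2922° → 247.7078° (mod 360°)

247.7°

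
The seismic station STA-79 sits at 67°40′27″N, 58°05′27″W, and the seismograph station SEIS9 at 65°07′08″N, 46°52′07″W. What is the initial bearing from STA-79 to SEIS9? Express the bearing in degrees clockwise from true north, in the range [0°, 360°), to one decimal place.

114.4°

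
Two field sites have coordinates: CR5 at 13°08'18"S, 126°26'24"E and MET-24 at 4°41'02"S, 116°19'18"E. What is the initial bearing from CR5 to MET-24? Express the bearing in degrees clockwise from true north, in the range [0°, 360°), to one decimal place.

309.3°

CR5: φ = -13.13833°, λ = +126.44000°
MET-24: φ = -4.68389°, λ = +116.32167°
Δλ = -10.1183°
y = sin Δλ · cos φ₂ = -0.175095
x = cos φ₁ sin φ₂ − sin φ₁ cos φ₂ cos Δλ = 0.143500
θ = atan2(y, x) = -50.6636° → 309.3364° (mod 360°)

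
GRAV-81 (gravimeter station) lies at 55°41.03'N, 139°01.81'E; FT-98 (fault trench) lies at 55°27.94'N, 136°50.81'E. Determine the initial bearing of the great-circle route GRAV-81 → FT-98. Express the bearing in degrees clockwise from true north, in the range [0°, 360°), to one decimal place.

GRAV-81: φ = +55.68383°, λ = +139.03017°
FT-98: φ = +55.46567°, λ = +136.84683°
Δλ = -2.1833°
y = sin Δλ · cos φ₂ = -0.021597
x = cos φ₁ sin φ₂ − sin φ₁ cos φ₂ cos Δλ = -0.003468
θ = atan2(y, x) = -99.1219° → 260.8781° (mod 360°)

260.9°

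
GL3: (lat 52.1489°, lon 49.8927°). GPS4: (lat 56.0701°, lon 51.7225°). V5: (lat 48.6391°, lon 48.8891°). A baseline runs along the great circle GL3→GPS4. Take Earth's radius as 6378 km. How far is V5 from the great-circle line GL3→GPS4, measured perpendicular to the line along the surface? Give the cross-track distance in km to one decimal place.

26.6 km

δ₁₃ = central angle GL3→V5 = 0.062265 rad  (haversine)
θ₁₃ = bearing GL3→V5 = 190.720°,  θ₁₂ = bearing GL3→GPS4 = 14.562°
dₓₜ = R·arcsin(sin δ₁₃ · sin(θ₁₃ − θ₁₂)) = 6378·arcsin(0.06223·sin(176.157°)) = 26.596 km
|dₓₜ| = 26.596 km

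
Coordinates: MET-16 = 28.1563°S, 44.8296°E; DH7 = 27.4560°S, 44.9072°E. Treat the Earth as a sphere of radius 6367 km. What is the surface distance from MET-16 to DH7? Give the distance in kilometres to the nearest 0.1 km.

Δφ = 0.7003°,  Δλ = 0.0776°
a = sin²(Δφ/2) + cos φ₁ cos φ₂ sin²(Δλ/2) = 0.000038
c = 2·arcsin(√a) = 0.012281 rad = 0.7037°
d = R·c = 6367 × 0.012281 = 78.2 km

78.2 km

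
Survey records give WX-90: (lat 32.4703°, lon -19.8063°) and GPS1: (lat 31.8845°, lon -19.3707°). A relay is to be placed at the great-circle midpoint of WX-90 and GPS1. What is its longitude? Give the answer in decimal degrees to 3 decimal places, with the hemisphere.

19.588°W

Bx = cos φ₂ cos Δλ = 0.849090,  By = cos φ₂ sin Δλ = 0.006455
φₘ = atan2(sin φ₁ + sin φ₂, √((cos φ₁ + Bx)² + By²)) = 32.17759°
λₘ = λ₁ + atan2(By, cos φ₁ + Bx) = -19.58780°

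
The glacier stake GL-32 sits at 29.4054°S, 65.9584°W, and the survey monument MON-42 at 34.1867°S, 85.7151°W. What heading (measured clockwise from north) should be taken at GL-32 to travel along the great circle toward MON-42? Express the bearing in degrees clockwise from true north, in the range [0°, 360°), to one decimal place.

249.0°

Δλ = -19.7567°
y = sin Δλ · cos φ₂ = -0.279619
x = cos φ₁ sin φ₂ − sin φ₁ cos φ₂ cos Δλ = -0.107260
θ = atan2(y, x) = -110.9864° → 249.0136° (mod 360°)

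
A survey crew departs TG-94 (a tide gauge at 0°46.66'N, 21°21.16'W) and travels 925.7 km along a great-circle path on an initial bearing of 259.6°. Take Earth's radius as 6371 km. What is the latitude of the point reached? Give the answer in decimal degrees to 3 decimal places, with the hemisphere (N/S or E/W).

0.728°S

TG-94: φ = +0.77767°, λ = -21.35267°
δ = d/R = 925.7/6371 = 0.145299 rad
φ₂ = arcsin(sin φ₁ cos δ + cos φ₁ sin δ cos θ)
   = arcsin(0.01357·0.98946 + 0.99991·0.14479·-0.18052) = -0.72798°
λ₂ = λ₁ + atan2(sin θ sin δ cos φ₁, cos δ − sin φ₁ sin φ₂) = -29.54064°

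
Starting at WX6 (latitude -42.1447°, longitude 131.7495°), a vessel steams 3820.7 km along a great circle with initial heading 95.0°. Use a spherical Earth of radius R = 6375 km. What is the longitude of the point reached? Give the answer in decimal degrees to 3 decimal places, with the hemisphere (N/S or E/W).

δ = d/R = 3820.7/6375 = 0.599325 rad
φ₂ = arcsin(sin φ₁ cos δ + cos φ₁ sin δ cos θ)
   = arcsin(-0.67101·0.82572 + 0.74145·0.56409·-0.08716) = -36.19337°
λ₂ = λ₁ + atan2(sin θ sin δ cos φ₁, cos δ − sin φ₁ sin φ₂) = 175.88090°

175.881°E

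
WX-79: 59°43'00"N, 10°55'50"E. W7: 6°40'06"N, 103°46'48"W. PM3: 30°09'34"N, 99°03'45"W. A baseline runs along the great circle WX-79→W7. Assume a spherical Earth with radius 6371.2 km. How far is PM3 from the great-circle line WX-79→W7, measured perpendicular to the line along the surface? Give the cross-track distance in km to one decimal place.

771.2 km

WX-79: φ = +59.71667°, λ = +10.93056°
W7: φ = +6.66833°, λ = -103.78000°
PM3: φ = +30.15944°, λ = -99.06250°
δ₁₃ = central angle WX-79→PM3 = 1.282025 rad  (haversine)
θ₁₃ = bearing WX-79→PM3 = 302.046°,  θ₁₂ = bearing WX-79→W7 = 294.810°
dₓₜ = R·arcsin(sin δ₁₃ · sin(θ₁₃ − θ₁₂)) = 6371.2·arcsin(0.95859·sin(7.236°)) = 771.185 km
|dₓₜ| = 771.185 km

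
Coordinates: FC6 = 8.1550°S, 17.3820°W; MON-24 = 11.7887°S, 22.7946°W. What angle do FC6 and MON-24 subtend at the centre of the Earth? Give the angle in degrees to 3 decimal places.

Δφ = -3.6337°,  Δλ = -5.4126°
a = sin²(Δφ/2) + cos φ₁ cos φ₂ sin²(Δλ/2) = 0.003165
c = 2·arcsin(√a) = 0.112585 rad = 6.4506°

6.451°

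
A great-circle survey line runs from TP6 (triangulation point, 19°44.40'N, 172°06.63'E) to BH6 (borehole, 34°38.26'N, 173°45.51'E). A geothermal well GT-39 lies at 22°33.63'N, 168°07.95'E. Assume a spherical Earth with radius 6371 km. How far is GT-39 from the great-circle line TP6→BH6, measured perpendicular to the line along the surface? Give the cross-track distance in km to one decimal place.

TP6: φ = +19.74000°, λ = +172.11050°
BH6: φ = +34.63767°, λ = +173.75850°
GT-39: φ = +22.56050°, λ = +168.13250°
δ₁₃ = central angle TP6→GT-39 = 0.081331 rad  (haversine)
θ₁₃ = bearing TP6→GT-39 = 307.948°,  θ₁₂ = bearing TP6→BH6 = 5.256°
dₓₜ = R·arcsin(sin δ₁₃ · sin(θ₁₃ − θ₁₂)) = 6371·arcsin(0.08124·sin(302.692°)) = -435.937 km
|dₓₜ| = 435.937 km

435.9 km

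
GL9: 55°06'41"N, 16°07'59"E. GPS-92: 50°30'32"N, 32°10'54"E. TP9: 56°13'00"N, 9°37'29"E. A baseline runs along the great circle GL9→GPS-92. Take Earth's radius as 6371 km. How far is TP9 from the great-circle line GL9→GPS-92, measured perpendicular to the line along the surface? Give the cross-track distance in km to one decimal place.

GL9: φ = +55.11139°, λ = +16.13306°
GPS-92: φ = +50.50889°, λ = +32.18167°
TP9: φ = +56.21667°, λ = +9.62472°
δ₁₃ = central angle GL9→TP9 = 0.066882 rad  (haversine)
θ₁₃ = bearing GL9→TP9 = 289.427°,  θ₁₂ = bearing GL9→GPS-92 = 108.818°
dₓₜ = R·arcsin(sin δ₁₃ · sin(θ₁₃ − θ₁₂)) = 6371·arcsin(0.06683·sin(180.609°)) = -4.528 km
|dₓₜ| = 4.528 km

4.5 km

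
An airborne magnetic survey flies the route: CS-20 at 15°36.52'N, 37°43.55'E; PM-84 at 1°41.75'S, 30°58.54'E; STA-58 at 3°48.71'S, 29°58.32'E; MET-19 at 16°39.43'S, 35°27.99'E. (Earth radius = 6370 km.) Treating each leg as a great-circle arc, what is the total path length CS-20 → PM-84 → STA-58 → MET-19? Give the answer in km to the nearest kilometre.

3871 km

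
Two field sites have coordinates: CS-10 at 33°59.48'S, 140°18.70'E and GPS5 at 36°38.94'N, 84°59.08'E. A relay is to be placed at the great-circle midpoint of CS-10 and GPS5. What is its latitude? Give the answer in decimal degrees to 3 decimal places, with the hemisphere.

CS-10: φ = -33.99133°, λ = +140.31167°
GPS5: φ = +36.64900°, λ = +84.98467°
Bx = cos φ₂ cos Δλ = 0.456426,  By = cos φ₂ sin Δλ = -0.659827
φₘ = atan2(sin φ₁ + sin φ₂, √((cos φ₁ + Bx)² + By²)) = 1.50021°
λₘ = λ₁ + atan2(By, cos φ₁ + Bx) = 113.14181°

1.500°N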